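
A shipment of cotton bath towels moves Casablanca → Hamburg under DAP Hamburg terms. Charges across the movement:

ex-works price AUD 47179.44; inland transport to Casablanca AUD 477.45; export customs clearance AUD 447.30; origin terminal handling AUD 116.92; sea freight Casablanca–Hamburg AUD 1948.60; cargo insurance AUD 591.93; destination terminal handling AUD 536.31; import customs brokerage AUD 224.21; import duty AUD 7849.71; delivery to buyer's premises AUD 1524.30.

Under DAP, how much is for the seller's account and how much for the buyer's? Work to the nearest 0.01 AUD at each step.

Seller: AUD 52822.25; buyer: AUD 8073.92

DAP: the seller bears all costs to the named destination except import duty and clearance.
Seller's account: goods 47179.44 + inland to port 477.45 + export clearance 447.30 + origin terminal 116.92 + freight 1948.60 + insurance 591.93 + destination terminal 536.31 + delivery 1524.30 = 52822.25
Buyer's account: brokerage 224.21 + duty 7849.71 = 8073.92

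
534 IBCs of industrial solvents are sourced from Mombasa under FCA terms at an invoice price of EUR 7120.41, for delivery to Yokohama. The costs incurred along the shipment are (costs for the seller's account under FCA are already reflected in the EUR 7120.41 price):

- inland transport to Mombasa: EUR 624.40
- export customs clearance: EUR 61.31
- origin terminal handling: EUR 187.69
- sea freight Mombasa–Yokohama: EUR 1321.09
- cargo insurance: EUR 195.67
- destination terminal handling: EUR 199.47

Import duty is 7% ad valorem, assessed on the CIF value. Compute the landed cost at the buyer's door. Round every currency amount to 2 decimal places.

Total landed cost: EUR 9642.07

FCA: the seller delivers export-cleared goods to the carrier; the buyer bears costs from that point.
Already in the invoice (seller's account under FCA): inland to port, export clearance — exclude.
CIF value = FCA price + origin terminal + freight + insurance = 7120.41 + 187.69 + 1321.09 + 195.67 = 8824.86
Import duty = 8824.86 × 7% = 617.74
Buyer bears: origin terminal 187.69 + freight 1321.09 + insurance 195.67 + destination terminal 199.47 + duty 617.74 = 2521.66
Landed cost = invoice 7120.41 + 2521.66 = 9642.07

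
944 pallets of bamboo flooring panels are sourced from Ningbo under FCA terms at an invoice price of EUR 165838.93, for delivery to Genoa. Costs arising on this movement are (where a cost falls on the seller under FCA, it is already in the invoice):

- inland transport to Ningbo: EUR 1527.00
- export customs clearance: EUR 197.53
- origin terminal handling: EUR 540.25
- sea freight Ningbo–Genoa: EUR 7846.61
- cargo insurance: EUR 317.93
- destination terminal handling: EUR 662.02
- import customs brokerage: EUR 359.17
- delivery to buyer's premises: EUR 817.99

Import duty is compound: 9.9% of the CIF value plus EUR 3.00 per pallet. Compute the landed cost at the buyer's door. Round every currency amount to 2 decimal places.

Total landed cost: EUR 196494.73

FCA: the seller delivers export-cleared goods to the carrier; the buyer bears costs from that point.
Already in the invoice (seller's account under FCA): inland to port, export clearance — exclude.
CIF value = FCA price + origin terminal + freight + insurance = 165838.93 + 540.25 + 7846.61 + 317.93 = 174543.72
Ad valorem component: 174543.72 × 9.9% = 17279.83
Specific component: 944 × 3.00 = 2832.00
Import duty = 17279.83 + 2832.00 = 20111.83
Buyer bears: origin terminal 540.25 + freight 7846.61 + insurance 317.93 + destination terminal 662.02 + brokerage 359.17 + delivery 817.99 + duty 20111.83 = 30655.80
Landed cost = invoice 165838.93 + 30655.80 = 196494.73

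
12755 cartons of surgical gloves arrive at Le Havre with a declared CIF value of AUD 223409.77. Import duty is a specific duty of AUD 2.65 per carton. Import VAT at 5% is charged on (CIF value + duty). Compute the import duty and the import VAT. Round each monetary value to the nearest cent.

Import duty: AUD 33800.75; import VAT: AUD 12860.53

Import duty = 12755 × 2.65 = 33800.75
VAT base = CIF + duty = 223409.77 + 33800.75 = 257210.52
Import VAT = 257210.52 × 5% = 12860.53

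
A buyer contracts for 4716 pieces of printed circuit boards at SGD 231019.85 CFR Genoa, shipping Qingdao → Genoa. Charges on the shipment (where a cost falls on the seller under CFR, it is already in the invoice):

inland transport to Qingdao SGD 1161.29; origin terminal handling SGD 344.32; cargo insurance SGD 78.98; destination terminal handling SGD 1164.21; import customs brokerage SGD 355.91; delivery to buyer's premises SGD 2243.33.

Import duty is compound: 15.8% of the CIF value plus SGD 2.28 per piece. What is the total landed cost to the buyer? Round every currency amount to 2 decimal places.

Total landed cost: SGD 282128.38

CFR: the seller pays costs through ocean freight to the destination port, but not insurance.
Already in the invoice (seller's account under CFR): inland to port, origin terminal — exclude.
CIF value = CFR price + insurance = 231019.85 + 78.98 = 231098.83
Ad valorem component: 231098.83 × 15.8% = 36513.62
Specific component: 4716 × 2.28 = 10752.48
Import duty = 36513.62 + 10752.48 = 47266.10
Buyer bears: insurance 78.98 + destination terminal 1164.21 + brokerage 355.91 + delivery 2243.33 + duty 47266.10 = 51108.53
Landed cost = invoice 231019.85 + 51108.53 = 282128.38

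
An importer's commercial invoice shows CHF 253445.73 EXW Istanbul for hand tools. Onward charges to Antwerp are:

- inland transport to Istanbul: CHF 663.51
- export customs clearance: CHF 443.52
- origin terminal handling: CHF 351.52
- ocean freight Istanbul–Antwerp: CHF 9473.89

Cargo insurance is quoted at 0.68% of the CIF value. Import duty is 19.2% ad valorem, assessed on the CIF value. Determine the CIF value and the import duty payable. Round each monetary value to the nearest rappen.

Let C be the CIF value. C = EXW price + pre-shipment costs + freight + 0.68% × C
C − 0.68% × C = 253445.73 + 663.51 + 443.52 + 351.52 + 9473.89
0.9932 × C = 264378.17
C = 264378.17 / 0.9932 = 266188.25
Insurance premium = 0.68% × 266188.25 = 1810.08
Import duty = 266188.25 × 19.2% = 51108.14

CIF value: CHF 266188.25; import duty: CHF 51108.14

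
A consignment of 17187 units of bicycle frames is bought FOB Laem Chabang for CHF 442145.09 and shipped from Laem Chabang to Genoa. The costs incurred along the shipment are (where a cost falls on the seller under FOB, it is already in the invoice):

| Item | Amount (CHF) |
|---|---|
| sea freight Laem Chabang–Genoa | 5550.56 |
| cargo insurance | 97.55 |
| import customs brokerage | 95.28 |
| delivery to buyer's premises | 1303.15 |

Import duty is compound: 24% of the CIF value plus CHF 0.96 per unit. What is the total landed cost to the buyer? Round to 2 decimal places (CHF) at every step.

FOB: the seller bears costs until goods are on board at the origin port; the buyer bears freight, insurance and all costs thereafter.
CIF value = FOB price + freight + insurance = 442145.09 + 5550.56 + 97.55 = 447793.20
Ad valorem component: 447793.20 × 24% = 107470.37
Specific component: 17187 × 0.96 = 16499.52
Import duty = 107470.37 + 16499.52 = 123969.89
Buyer bears: freight 5550.56 + insurance 97.55 + brokerage 95.28 + delivery 1303.15 + duty 123969.89 = 131016.43
Landed cost = invoice 442145.09 + 131016.43 = 573161.52

Total landed cost: CHF 573161.52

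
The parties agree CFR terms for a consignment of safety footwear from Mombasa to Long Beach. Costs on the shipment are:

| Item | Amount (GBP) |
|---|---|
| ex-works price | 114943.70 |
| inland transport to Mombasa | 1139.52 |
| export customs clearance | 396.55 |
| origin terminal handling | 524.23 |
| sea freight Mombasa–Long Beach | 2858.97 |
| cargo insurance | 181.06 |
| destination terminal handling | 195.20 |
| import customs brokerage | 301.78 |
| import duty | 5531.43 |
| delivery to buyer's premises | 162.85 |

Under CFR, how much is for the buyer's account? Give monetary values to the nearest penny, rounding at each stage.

Buyer's account: GBP 6372.32

CFR: the seller pays costs through ocean freight to the destination port, but not insurance.
Seller's account: goods 114943.70 + inland to port 1139.52 + export clearance 396.55 + origin terminal 524.23 + freight 2858.97 = 119862.97
Buyer's account: insurance 181.06 + destination terminal 195.20 + brokerage 301.78 + duty 5531.43 + delivery 162.85 = 6372.32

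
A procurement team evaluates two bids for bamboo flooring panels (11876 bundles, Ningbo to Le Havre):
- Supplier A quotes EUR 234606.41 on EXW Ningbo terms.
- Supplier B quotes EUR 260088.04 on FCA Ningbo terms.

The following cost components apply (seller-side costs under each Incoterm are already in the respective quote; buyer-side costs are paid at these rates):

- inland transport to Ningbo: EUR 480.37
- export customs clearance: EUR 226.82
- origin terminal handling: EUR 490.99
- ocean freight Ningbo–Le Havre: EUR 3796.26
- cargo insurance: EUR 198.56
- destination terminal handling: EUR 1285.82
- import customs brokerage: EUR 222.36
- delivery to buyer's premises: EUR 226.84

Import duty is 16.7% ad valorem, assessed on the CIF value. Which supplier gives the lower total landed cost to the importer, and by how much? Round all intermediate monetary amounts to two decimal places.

Supplier A is cheaper by EUR 28911.77

Supplier A (EXW):
CIF value = EXW price + inland to port + export clearance + origin terminal + freight + insurance = 234606.41 + 480.37 + 226.82 + 490.99 + 3796.26 + 198.56 = 239799.41
Import duty = 239799.41 × 16.7% = 40046.50
Buyer bears (A): 480.37 + 226.82 + 490.99 + 3796.26 + 198.56 + 1285.82 + 222.36 + 226.84 = 6928.02
Landed cost (A) = invoice 234606.41 + 6928.02 + duty 40046.50 = 281580.93
Supplier B (FCA):
CIF value = FCA price + origin terminal + freight + insurance = 260088.04 + 490.99 + 3796.26 + 198.56 = 264573.85
Import duty = 264573.85 × 16.7% = 44183.83
Buyer bears (B): 490.99 + 3796.26 + 198.56 + 1285.82 + 222.36 + 226.84 = 6220.83
Landed cost (B) = invoice 260088.04 + 6220.83 + duty 44183.83 = 310492.70
Difference = |281580.93 − 310492.70| = 28911.77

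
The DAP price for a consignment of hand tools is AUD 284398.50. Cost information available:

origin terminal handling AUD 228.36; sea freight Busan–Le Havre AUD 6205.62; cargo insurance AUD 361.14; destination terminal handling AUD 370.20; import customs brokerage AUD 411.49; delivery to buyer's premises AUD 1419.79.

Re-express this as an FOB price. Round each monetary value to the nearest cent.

Not relevant to the conversion: origin terminal — on the seller under both DAP and FOB; already in the DAP price and stays in the FOB price. brokerage — on the buyer under both terms; not part of either seller's price.
From DAP to FOB, the seller no longer bears: freight, insurance, destination terminal, delivery.
FOB price = 284398.50 − 6205.62 − 361.14 − 370.20 − 1419.79 = 276041.75

FOB price: AUD 276041.75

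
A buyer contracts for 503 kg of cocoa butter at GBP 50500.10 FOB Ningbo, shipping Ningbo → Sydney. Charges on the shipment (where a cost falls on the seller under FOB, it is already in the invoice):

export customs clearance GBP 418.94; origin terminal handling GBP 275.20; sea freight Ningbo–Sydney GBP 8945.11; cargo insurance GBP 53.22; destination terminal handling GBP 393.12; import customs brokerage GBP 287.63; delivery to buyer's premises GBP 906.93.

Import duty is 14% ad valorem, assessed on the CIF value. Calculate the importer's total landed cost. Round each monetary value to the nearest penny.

Total landed cost: GBP 69415.89

FOB: the seller bears costs until goods are on board at the origin port; the buyer bears freight, insurance and all costs thereafter.
Already in the invoice (seller's account under FOB): export clearance, origin terminal — exclude.
CIF value = FOB price + freight + insurance = 50500.10 + 8945.11 + 53.22 = 59498.43
Import duty = 59498.43 × 14% = 8329.78
Buyer bears: freight 8945.11 + insurance 53.22 + destination terminal 393.12 + brokerage 287.63 + delivery 906.93 + duty 8329.78 = 18915.79
Landed cost = invoice 50500.10 + 18915.79 = 69415.89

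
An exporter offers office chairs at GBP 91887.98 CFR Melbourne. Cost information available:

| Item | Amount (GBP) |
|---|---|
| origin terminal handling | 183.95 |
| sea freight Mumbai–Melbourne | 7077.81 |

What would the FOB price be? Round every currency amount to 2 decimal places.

Not relevant to the conversion: origin terminal — on the seller under both CFR and FOB; already in the CFR price and stays in the FOB price.
From CFR to FOB, the seller no longer bears: freight.
FOB price = 91887.98 − 7077.81 = 84810.17

FOB price: GBP 84810.17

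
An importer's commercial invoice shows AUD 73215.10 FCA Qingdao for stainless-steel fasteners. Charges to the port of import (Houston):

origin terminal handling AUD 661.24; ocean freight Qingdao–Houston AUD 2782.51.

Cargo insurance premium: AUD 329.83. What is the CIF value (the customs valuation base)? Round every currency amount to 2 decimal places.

CIF = FCA price + pre-shipment costs + freight + insurance
CIF = 73215.10 + 661.24 + 2782.51 + 329.83 = 76988.68

CIF value: AUD 76988.68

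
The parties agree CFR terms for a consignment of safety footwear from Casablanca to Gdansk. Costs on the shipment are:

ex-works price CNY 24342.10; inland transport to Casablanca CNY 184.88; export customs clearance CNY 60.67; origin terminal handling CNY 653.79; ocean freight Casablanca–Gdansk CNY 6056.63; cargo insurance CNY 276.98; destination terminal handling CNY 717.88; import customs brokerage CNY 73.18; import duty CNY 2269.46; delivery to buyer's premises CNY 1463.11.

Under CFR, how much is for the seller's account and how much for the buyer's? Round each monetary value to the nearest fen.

Seller: CNY 31298.07; buyer: CNY 4800.61

CFR: the seller pays costs through ocean freight to the destination port, but not insurance.
Seller's account: goods 24342.10 + inland to port 184.88 + export clearance 60.67 + origin terminal 653.79 + freight 6056.63 = 31298.07
Buyer's account: insurance 276.98 + destination terminal 717.88 + brokerage 73.18 + duty 2269.46 + delivery 1463.11 = 4800.61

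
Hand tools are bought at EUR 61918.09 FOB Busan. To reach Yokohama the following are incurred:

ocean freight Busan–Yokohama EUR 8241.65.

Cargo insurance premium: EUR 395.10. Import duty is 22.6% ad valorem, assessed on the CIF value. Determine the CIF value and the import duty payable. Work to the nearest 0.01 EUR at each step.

CIF value: EUR 70554.84; import duty: EUR 15945.39

CIF = FOB price + freight + insurance
CIF = 61918.09 + 8241.65 + 395.10 = 70554.84
Import duty = 70554.84 × 22.6% = 15945.39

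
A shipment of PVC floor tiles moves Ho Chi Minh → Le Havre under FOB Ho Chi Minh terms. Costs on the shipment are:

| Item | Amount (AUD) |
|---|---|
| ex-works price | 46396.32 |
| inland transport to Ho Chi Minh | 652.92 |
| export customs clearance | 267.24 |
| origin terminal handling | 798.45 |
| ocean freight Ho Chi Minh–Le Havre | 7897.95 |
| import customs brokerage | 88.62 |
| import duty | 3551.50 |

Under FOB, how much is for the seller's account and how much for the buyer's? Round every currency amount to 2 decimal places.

Seller: AUD 48114.93; buyer: AUD 11538.07

FOB: the seller bears costs until goods are on board at the origin port; the buyer bears freight, insurance and all costs thereafter.
Seller's account: goods 46396.32 + inland to port 652.92 + export clearance 267.24 + origin terminal 798.45 = 48114.93
Buyer's account: freight 7897.95 + brokerage 88.62 + duty 3551.50 = 11538.07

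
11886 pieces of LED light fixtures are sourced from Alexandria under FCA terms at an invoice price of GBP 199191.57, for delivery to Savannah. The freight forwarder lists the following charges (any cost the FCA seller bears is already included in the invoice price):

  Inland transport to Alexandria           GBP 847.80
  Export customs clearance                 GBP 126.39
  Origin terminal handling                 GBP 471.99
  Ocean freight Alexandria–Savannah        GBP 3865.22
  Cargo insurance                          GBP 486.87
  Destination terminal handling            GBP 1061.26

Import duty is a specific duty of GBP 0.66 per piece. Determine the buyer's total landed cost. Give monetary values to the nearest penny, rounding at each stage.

FCA: the seller delivers export-cleared goods to the carrier; the buyer bears costs from that point.
Already in the invoice (seller's account under FCA): inland to port, export clearance — exclude.
CIF value = FCA price + origin terminal + freight + insurance = 199191.57 + 471.99 + 3865.22 + 486.87 = 204015.65
Import duty = 11886 × 0.66 = 7844.76
Buyer bears: origin terminal 471.99 + freight 3865.22 + insurance 486.87 + destination terminal 1061.26 + duty 7844.76 = 13730.10
Landed cost = invoice 199191.57 + 13730.10 = 212921.67

Total landed cost: GBP 212921.67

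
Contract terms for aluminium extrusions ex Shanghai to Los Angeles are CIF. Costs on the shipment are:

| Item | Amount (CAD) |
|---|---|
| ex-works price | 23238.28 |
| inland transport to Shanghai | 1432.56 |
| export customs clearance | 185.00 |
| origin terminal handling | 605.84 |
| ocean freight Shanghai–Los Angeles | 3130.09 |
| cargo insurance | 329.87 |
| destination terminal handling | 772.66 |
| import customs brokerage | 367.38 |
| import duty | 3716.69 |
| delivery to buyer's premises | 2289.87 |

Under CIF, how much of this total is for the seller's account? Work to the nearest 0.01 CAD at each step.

Seller's account: CAD 28921.64

CIF: the seller pays costs through ocean freight and marine insurance to the destination port.
Seller's account: goods 23238.28 + inland to port 1432.56 + export clearance 185.00 + origin terminal 605.84 + freight 3130.09 + insurance 329.87 = 28921.64
Buyer's account: destination terminal 772.66 + brokerage 367.38 + duty 3716.69 + delivery 2289.87 = 7146.60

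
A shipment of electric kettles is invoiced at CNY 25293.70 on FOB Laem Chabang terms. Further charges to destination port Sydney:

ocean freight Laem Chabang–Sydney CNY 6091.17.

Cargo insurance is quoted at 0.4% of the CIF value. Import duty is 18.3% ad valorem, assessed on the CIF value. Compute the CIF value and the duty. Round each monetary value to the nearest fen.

CIF value: CNY 31510.91; import duty: CNY 5766.50

Let C be the CIF value. C = FOB price + freight + 0.4% × C
C − 0.4% × C = 25293.70 + 6091.17
0.996 × C = 31384.87
C = 31384.87 / 0.996 = 31510.91
Insurance premium = 0.4% × 31510.91 = 126.04
Import duty = 31510.91 × 18.3% = 5766.50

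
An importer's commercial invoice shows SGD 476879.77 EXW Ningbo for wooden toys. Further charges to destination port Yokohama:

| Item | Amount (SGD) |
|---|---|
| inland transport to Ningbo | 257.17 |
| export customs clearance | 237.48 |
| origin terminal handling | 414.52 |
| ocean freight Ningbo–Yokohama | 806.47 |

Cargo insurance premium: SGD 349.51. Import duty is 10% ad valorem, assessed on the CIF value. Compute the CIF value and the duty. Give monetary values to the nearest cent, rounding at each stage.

CIF = EXW price + pre-shipment costs + freight + insurance
CIF = 476879.77 + 257.17 + 237.48 + 414.52 + 806.47 + 349.51 = 478944.92
Import duty = 478944.92 × 10% = 47894.49

CIF value: SGD 478944.92; import duty: SGD 47894.49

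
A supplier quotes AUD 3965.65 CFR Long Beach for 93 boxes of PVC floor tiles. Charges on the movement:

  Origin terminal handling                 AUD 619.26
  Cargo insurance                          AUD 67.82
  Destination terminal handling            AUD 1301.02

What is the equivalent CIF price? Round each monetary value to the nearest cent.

CIF price: AUD 4033.47

Not relevant to the conversion: origin terminal — on the seller under both CFR and CIF; already in the CFR price and stays in the CIF price. destination terminal — on the buyer under both terms; not part of either seller's price.
From CFR to CIF, the seller additionally bears: insurance.
CIF price = 3965.65 + 67.82 = 4033.47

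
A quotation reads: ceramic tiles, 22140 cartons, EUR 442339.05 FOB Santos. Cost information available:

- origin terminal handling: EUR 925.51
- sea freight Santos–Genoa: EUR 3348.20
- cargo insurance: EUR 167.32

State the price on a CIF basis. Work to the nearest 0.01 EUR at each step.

CIF price: EUR 445854.57

Not relevant to the conversion: origin terminal — on the seller under both FOB and CIF; already in the FOB price and stays in the CIF price.
From FOB to CIF, the seller additionally bears: freight, insurance.
CIF price = 442339.05 + 3348.20 + 167.32 = 445854.57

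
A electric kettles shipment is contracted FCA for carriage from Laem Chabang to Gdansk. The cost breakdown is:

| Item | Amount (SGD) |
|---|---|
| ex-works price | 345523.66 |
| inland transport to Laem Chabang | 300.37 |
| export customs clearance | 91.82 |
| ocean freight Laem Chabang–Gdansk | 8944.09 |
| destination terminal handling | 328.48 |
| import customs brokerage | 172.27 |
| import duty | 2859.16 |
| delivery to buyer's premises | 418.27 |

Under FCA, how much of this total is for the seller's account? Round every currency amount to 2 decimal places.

FCA: the seller delivers export-cleared goods to the carrier; the buyer bears costs from that point.
Seller's account: goods 345523.66 + inland to port 300.37 + export clearance 91.82 = 345915.85
Buyer's account: freight 8944.09 + destination terminal 328.48 + brokerage 172.27 + duty 2859.16 + delivery 418.27 = 12722.27

Seller's account: SGD 345915.85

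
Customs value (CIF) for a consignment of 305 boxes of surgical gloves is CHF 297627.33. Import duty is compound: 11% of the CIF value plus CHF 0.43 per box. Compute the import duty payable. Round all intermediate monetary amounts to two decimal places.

Ad valorem component: 297627.33 × 11% = 32739.01
Specific component: 305 × 0.43 = 131.15
Import duty = 32739.01 + 131.15 = 32870.16

Import duty: CHF 32870.16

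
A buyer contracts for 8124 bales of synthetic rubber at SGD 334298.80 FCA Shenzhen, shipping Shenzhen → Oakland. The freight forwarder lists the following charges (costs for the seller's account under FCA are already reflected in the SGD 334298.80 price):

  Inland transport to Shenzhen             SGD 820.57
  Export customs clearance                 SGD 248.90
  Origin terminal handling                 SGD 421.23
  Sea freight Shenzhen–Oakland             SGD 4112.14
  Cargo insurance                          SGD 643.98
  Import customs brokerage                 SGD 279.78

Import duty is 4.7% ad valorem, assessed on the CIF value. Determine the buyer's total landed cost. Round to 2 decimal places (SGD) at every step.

Total landed cost: SGD 355711.31

FCA: the seller delivers export-cleared goods to the carrier; the buyer bears costs from that point.
Already in the invoice (seller's account under FCA): inland to port, export clearance — exclude.
CIF value = FCA price + origin terminal + freight + insurance = 334298.80 + 421.23 + 4112.14 + 643.98 = 339476.15
Import duty = 339476.15 × 4.7% = 15955.38
Buyer bears: origin terminal 421.23 + freight 4112.14 + insurance 643.98 + brokerage 279.78 + duty 15955.38 = 21412.51
Landed cost = invoice 334298.80 + 21412.51 = 355711.31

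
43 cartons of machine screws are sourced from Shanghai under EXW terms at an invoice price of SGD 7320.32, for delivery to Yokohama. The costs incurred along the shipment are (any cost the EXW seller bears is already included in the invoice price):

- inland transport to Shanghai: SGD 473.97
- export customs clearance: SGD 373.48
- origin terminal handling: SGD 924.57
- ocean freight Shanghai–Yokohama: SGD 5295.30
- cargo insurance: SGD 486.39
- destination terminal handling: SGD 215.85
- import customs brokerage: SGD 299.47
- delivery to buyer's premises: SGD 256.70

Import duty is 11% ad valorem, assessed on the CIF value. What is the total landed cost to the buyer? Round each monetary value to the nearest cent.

EXW: the seller makes goods available at their premises; the buyer bears all onward costs.
CIF value = EXW price + inland to port + export clearance + origin terminal + freight + insurance = 7320.32 + 473.97 + 373.48 + 924.57 + 5295.30 + 486.39 = 14874.03
Import duty = 14874.03 × 11% = 1636.14
Buyer bears: inland to port 473.97 + export clearance 373.48 + origin terminal 924.57 + freight 5295.30 + insurance 486.39 + destination terminal 215.85 + brokerage 299.47 + delivery 256.70 + duty 1636.14 = 9961.87
Landed cost = invoice 7320.32 + 9961.87 = 17282.19

Total landed cost: SGD 17282.19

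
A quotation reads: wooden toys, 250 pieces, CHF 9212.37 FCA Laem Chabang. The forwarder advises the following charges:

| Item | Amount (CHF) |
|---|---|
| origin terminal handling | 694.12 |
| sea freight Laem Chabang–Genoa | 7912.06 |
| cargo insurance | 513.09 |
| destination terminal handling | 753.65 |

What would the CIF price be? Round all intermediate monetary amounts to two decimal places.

Not relevant to the conversion: destination terminal — on the buyer under both terms; not part of either seller's price.
From FCA to CIF, the seller additionally bears: origin terminal, freight, insurance.
CIF price = 9212.37 + 694.12 + 7912.06 + 513.09 = 18331.64

CIF price: CHF 18331.64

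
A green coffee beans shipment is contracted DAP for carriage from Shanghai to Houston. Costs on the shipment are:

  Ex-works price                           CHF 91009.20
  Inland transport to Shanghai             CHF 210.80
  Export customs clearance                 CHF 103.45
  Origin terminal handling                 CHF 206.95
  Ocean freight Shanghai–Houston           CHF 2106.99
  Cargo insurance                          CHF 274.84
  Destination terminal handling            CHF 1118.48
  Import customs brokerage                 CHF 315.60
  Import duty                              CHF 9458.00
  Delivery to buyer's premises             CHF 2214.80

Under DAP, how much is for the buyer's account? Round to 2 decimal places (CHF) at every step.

DAP: the seller bears all costs to the named destination except import duty and clearance.
Seller's account: goods 91009.20 + inland to port 210.80 + export clearance 103.45 + origin terminal 206.95 + freight 2106.99 + insurance 274.84 + destination terminal 1118.48 + delivery 2214.80 = 97245.51
Buyer's account: brokerage 315.60 + duty 9458.00 = 9773.60

Buyer's account: CHF 9773.60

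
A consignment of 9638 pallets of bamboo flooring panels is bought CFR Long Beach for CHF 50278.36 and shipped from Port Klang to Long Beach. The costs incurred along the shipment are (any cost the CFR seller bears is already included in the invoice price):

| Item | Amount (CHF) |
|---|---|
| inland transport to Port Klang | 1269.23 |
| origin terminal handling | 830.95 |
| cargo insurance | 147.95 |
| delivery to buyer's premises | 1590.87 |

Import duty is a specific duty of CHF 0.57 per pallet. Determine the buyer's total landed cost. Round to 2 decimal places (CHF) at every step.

CFR: the seller pays costs through ocean freight to the destination port, but not insurance.
Already in the invoice (seller's account under CFR): inland to port, origin terminal — exclude.
CIF value = CFR price + insurance = 50278.36 + 147.95 = 50426.31
Import duty = 9638 × 0.57 = 5493.66
Buyer bears: insurance 147.95 + delivery 1590.87 + duty 5493.66 = 7232.48
Landed cost = invoice 50278.36 + 7232.48 = 57510.84

Total landed cost: CHF 57510.84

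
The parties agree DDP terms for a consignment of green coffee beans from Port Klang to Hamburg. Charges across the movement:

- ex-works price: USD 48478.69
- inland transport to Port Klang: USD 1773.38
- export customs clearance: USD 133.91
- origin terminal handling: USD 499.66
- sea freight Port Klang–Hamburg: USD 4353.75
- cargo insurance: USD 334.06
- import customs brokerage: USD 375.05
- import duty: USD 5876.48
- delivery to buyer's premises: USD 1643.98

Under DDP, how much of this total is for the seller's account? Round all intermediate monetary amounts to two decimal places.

DDP: the seller bears all costs including import duty.
Seller's account: goods 48478.69 + inland to port 1773.38 + export clearance 133.91 + origin terminal 499.66 + freight 4353.75 + insurance 334.06 + brokerage 375.05 + duty 5876.48 + delivery 1643.98 = 63468.96
Buyer's account: 0.00

Seller's account: USD 63468.96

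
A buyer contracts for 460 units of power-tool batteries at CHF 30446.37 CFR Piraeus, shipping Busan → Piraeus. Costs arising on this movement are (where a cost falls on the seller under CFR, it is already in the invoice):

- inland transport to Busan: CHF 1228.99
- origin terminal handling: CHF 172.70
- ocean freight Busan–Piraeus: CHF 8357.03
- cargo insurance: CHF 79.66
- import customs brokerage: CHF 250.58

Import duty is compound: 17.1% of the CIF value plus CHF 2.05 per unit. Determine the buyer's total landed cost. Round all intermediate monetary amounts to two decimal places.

CFR: the seller pays costs through ocean freight to the destination port, but not insurance.
Already in the invoice (seller's account under CFR): inland to port, origin terminal, freight — exclude.
CIF value = CFR price + insurance = 30446.37 + 79.66 = 30526.03
Ad valorem component: 30526.03 × 17.1% = 5219.95
Specific component: 460 × 2.05 = 943.00
Import duty = 5219.95 + 943.00 = 6162.95
Buyer bears: insurance 79.66 + brokerage 250.58 + duty 6162.95 = 6493.19
Landed cost = invoice 30446.37 + 6493.19 = 36939.56

Total landed cost: CHF 36939.56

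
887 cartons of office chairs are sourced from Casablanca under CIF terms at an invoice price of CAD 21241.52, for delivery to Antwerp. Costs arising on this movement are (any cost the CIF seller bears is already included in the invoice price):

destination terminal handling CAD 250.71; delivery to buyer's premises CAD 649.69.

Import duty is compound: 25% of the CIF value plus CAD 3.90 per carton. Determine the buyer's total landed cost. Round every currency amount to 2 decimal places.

Total landed cost: CAD 30911.60

CIF: the seller pays costs through ocean freight and marine insurance to the destination port.
The CIF price already equals the CIF value: 21241.52
Ad valorem component: 21241.52 × 25% = 5310.38
Specific component: 887 × 3.90 = 3459.30
Import duty = 5310.38 + 3459.30 = 8769.68
Buyer bears: destination terminal 250.71 + delivery 649.69 + duty 8769.68 = 9670.08
Landed cost = invoice 21241.52 + 9670.08 = 30911.60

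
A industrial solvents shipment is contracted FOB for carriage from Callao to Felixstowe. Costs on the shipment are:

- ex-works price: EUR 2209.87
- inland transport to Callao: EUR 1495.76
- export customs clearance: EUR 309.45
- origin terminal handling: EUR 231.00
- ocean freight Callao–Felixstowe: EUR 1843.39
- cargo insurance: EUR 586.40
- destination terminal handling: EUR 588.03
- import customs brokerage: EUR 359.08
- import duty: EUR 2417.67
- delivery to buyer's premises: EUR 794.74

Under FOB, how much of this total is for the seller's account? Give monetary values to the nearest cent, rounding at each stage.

Seller's account: EUR 4246.08

FOB: the seller bears costs until goods are on board at the origin port; the buyer bears freight, insurance and all costs thereafter.
Seller's account: goods 2209.87 + inland to port 1495.76 + export clearance 309.45 + origin terminal 231.00 = 4246.08
Buyer's account: freight 1843.39 + insurance 586.40 + destination terminal 588.03 + brokerage 359.08 + duty 2417.67 + delivery 794.74 = 6589.31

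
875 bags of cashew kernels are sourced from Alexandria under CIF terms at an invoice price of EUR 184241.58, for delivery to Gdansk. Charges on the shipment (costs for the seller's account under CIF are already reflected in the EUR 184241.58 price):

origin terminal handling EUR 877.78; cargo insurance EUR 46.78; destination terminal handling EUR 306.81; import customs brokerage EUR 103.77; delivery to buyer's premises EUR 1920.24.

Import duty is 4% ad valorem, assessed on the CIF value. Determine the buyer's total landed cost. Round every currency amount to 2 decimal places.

CIF: the seller pays costs through ocean freight and marine insurance to the destination port.
Already in the invoice (seller's account under CIF): origin terminal, insurance — exclude.
The CIF price already equals the CIF value: 184241.58
Import duty = 184241.58 × 4% = 7369.66
Buyer bears: destination terminal 306.81 + brokerage 103.77 + delivery 1920.24 + duty 7369.66 = 9700.48
Landed cost = invoice 184241.58 + 9700.48 = 193942.06

Total landed cost: EUR 193942.06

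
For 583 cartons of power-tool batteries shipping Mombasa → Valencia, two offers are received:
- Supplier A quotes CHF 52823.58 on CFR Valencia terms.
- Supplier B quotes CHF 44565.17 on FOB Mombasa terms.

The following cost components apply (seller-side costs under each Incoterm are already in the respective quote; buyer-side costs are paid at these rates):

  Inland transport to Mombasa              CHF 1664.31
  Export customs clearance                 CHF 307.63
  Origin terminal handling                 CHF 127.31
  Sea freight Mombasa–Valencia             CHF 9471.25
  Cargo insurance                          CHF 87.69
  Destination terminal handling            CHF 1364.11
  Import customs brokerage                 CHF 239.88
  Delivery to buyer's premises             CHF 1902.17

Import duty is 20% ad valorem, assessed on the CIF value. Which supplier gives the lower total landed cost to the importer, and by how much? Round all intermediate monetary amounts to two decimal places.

Supplier A (CFR):
CIF value = CFR price + insurance = 52823.58 + 87.69 = 52911.27
Import duty = 52911.27 × 20% = 10582.25
Buyer bears (A): 87.69 + 1364.11 + 239.88 + 1902.17 = 3593.85
Landed cost (A) = invoice 52823.58 + 3593.85 + duty 10582.25 = 66999.68
Supplier B (FOB):
CIF value = FOB price + freight + insurance = 44565.17 + 9471.25 + 87.69 = 54124.11
Import duty = 54124.11 × 20% = 10824.82
Buyer bears (B): 9471.25 + 87.69 + 1364.11 + 239.88 + 1902.17 = 13065.10
Landed cost (B) = invoice 44565.17 + 13065.10 + duty 10824.82 = 68455.09
Difference = |66999.68 − 68455.09| = 1455.41

Supplier A is cheaper by CHF 1455.41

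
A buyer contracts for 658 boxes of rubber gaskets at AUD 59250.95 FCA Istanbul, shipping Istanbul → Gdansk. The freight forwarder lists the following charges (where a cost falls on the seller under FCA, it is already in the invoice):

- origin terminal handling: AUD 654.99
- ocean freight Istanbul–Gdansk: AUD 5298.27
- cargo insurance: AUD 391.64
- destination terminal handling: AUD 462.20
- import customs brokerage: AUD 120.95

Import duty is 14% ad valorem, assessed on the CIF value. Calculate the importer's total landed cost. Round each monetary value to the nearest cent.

FCA: the seller delivers export-cleared goods to the carrier; the buyer bears costs from that point.
CIF value = FCA price + origin terminal + freight + insurance = 59250.95 + 654.99 + 5298.27 + 391.64 = 65595.85
Import duty = 65595.85 × 14% = 9183.42
Buyer bears: origin terminal 654.99 + freight 5298.27 + insurance 391.64 + destination terminal 462.20 + brokerage 120.95 + duty 9183.42 = 16111.47
Landed cost = invoice 59250.95 + 16111.47 = 75362.42

Total landed cost: AUD 75362.42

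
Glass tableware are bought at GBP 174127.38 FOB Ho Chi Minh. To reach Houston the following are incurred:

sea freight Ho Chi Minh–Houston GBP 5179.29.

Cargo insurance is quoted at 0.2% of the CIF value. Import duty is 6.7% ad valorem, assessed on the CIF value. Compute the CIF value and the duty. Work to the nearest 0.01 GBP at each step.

CIF value: GBP 179666.00; import duty: GBP 12037.62

Let C be the CIF value. C = FOB price + freight + 0.2% × C
C − 0.2% × C = 174127.38 + 5179.29
0.998 × C = 179306.67
C = 179306.67 / 0.998 = 179666.00
Insurance premium = 0.2% × 179666.00 = 359.33
Import duty = 179666.00 × 6.7% = 12037.62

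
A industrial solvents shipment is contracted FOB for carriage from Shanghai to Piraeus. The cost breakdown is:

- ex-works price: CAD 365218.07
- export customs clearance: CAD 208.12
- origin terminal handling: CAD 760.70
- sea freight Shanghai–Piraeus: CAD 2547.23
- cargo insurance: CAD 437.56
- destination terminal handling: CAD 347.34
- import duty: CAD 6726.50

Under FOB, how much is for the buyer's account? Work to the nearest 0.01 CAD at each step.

FOB: the seller bears costs until goods are on board at the origin port; the buyer bears freight, insurance and all costs thereafter.
Seller's account: goods 365218.07 + export clearance 208.12 + origin terminal 760.70 = 366186.89
Buyer's account: freight 2547.23 + insurance 437.56 + destination terminal 347.34 + duty 6726.50 = 10058.63

Buyer's account: CAD 10058.63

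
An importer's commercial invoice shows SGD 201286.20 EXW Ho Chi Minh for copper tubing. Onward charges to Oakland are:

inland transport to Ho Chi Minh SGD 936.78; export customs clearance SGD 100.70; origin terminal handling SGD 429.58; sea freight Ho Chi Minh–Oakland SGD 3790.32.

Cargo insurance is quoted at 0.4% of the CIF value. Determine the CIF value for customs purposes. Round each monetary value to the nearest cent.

CIF value: SGD 207373.07

Let C be the CIF value. C = EXW price + pre-shipment costs + freight + 0.4% × C
C − 0.4% × C = 201286.20 + 936.78 + 100.70 + 429.58 + 3790.32
0.996 × C = 206543.58
C = 206543.58 / 0.996 = 207373.07
Insurance premium = 0.4% × 207373.07 = 829.49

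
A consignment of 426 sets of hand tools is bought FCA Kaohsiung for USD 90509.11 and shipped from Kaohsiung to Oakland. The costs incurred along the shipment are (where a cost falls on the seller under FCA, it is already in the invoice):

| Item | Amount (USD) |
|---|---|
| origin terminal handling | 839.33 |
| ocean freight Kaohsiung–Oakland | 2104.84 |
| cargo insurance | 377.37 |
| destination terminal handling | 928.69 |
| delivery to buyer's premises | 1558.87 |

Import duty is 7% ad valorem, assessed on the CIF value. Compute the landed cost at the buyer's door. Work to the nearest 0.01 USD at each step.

Total landed cost: USD 102886.36

FCA: the seller delivers export-cleared goods to the carrier; the buyer bears costs from that point.
CIF value = FCA price + origin terminal + freight + insurance = 90509.11 + 839.33 + 2104.84 + 377.37 = 93830.65
Import duty = 93830.65 × 7% = 6568.15
Buyer bears: origin terminal 839.33 + freight 2104.84 + insurance 377.37 + destination terminal 928.69 + delivery 1558.87 + duty 6568.15 = 12377.25
Landed cost = invoice 90509.11 + 12377.25 = 102886.36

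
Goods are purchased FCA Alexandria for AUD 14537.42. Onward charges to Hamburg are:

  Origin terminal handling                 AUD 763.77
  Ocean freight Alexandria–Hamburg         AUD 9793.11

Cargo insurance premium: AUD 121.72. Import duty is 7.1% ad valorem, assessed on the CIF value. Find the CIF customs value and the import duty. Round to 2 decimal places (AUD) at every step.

CIF = FCA price + pre-shipment costs + freight + insurance
CIF = 14537.42 + 763.77 + 9793.11 + 121.72 = 25216.02
Import duty = 25216.02 × 7.1% = 1790.34

CIF value: AUD 25216.02; import duty: AUD 1790.34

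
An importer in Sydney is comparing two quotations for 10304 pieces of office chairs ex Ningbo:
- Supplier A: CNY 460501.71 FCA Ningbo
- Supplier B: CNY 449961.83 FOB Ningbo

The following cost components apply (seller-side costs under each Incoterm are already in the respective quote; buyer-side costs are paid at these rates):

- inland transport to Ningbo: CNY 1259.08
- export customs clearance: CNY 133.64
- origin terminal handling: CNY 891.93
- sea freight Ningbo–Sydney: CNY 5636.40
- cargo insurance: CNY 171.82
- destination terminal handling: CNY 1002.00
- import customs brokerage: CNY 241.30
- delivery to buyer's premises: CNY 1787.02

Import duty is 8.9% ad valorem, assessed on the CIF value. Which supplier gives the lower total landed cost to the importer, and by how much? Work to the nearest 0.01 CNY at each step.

Supplier B is cheaper by CNY 12449.25

Supplier A (FCA):
CIF value = FCA price + origin terminal + freight + insurance = 460501.71 + 891.93 + 5636.40 + 171.82 = 467201.86
Import duty = 467201.86 × 8.9% = 41580.97
Buyer bears (A): 891.93 + 5636.40 + 171.82 + 1002.00 + 241.30 + 1787.02 = 9730.47
Landed cost (A) = invoice 460501.71 + 9730.47 + duty 41580.97 = 511813.15
Supplier B (FOB):
CIF value = FOB price + freight + insurance = 449961.83 + 5636.40 + 171.82 = 455770.05
Import duty = 455770.05 × 8.9% = 40563.53
Buyer bears (B): 5636.40 + 171.82 + 1002.00 + 241.30 + 1787.02 = 8838.54
Landed cost (B) = invoice 449961.83 + 8838.54 + duty 40563.53 = 499363.90
Difference = |511813.15 − 499363.90| = 12449.25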